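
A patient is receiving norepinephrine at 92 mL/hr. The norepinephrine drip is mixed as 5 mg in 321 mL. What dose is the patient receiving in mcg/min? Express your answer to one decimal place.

23.9 mcg/min

Concentration = 5 mg ÷ 321 mL = 0.01557632 mg/mL = 15.57632 mcg/mL
Drug rate = 92 mL/hr × 15.57632 mcg/mL = 1433.022 mcg/hr
1433.022 mcg/hr ÷ 60 min/hr = 23.8837 mcg/min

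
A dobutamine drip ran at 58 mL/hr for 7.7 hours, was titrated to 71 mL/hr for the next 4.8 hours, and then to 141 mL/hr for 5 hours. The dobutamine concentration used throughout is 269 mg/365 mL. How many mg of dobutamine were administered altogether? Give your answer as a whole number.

1100 mg

Concentration = 269 mg ÷ 365 mL = 0.7369863 mg/mL
Stage 1: 58 mL/hr × 7.7 hr = 446.6 mL → 446.6 mL × 0.7369863 mg/mL = 329.1381 mg
Stage 2: 71 mL/hr × 4.8 hr = 340.8 mL → 340.8 mL × 0.7369863 mg/mL = 251.1649 mg
Stage 3: 141 mL/hr × 5 hr = 705 mL → 705 mL × 0.7369863 mg/mL = 519.5753 mg
Total = 329.1381 + 251.1649 + 519.5753 = 1099.878 mg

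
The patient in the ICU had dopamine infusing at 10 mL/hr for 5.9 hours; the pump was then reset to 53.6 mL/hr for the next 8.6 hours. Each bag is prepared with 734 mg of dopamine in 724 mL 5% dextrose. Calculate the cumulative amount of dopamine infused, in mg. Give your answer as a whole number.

Concentration = 734 mg ÷ 724 mL = 1.013812 mg/mL
Stage 1: 10 mL/hr × 5.9 hr = 59 mL → 59 mL × 1.013812 mg/mL = 59.81492 mg
Stage 2: 53.6 mL/hr × 8.6 hr = 460.96 mL → 460.96 mL × 1.013812 mg/mL = 467.3269 mg
Total = 59.81492 + 467.3269 = 527.1418 mg

527 mg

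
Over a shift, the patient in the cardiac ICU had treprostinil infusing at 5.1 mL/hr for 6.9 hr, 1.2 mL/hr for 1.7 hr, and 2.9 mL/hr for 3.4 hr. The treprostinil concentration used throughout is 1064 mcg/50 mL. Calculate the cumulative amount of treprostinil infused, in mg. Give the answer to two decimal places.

1.00 mg

Concentration = 1064 mcg ÷ 50 mL = 21.28 mcg/mL
Stage 1: 5.1 mL/hr × 6.9 hr = 35.19 mL → 35.19 mL × 21.28 mcg/mL = 748.8432 mcg
Stage 2: 1.2 mL/hr × 1.7 hr = 2.04 mL → 2.04 mL × 21.28 mcg/mL = 43.4112 mcg
Stage 3: 2.9 mL/hr × 3.4 hr = 9.86 mL → 9.86 mL × 21.28 mcg/mL = 209.8208 mcg
Total = 748.8432 + 43.4112 + 209.8208 = 1002.075 mcg = 1.002075 mg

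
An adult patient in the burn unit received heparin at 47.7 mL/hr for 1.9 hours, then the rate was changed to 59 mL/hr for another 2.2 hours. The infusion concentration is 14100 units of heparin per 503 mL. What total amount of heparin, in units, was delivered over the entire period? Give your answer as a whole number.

6179 units

Concentration = 14100 units ÷ 503 mL = 28.03181 units/mL
Stage 1: 47.7 mL/hr × 1.9 hr = 90.63 mL → 90.63 mL × 28.03181 units/mL = 2540.523 units
Stage 2: 59 mL/hr × 2.2 hr = 129.8 mL → 129.8 mL × 28.03181 units/mL = 3638.529 units
Total = 2540.523 + 3638.529 = 6179.052 units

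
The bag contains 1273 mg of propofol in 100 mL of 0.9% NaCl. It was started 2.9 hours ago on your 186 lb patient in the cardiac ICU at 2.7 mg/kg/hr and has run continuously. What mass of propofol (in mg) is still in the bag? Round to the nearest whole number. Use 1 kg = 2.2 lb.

Weight = 186 lb ÷ 2.2 lb/kg = 84.54545 kg
Dose = 2.7 mg/kg/hr × 84.54545 kg = 228.2727 mg/hr
Concentration = 1273 mg ÷ 100 mL = 12.73 mg/mL
Rate = 228.2727 mg/hr ÷ 12.73 mg/mL = 17.93187 mL/hr
Volume infused = 17.93187 mL/hr × 2.9 hr = 52.00243 mL
Volume remaining = 100 − 52.00243 = 47.99757 mL
Drug remaining = 47.99757 mL × 12.73 mg/mL = 611.0091 mg

611 mg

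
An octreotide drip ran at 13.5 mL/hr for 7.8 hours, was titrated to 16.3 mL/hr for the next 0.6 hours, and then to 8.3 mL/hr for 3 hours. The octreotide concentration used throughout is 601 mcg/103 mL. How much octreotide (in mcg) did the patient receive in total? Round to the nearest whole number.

Concentration = 601 mcg ÷ 103 mL = 5.834951 mcg/mL
Stage 1: 13.5 mL/hr × 7.8 hr = 105.3 mL → 105.3 mL × 5.834951 mcg/mL = 614.4204 mcg
Stage 2: 16.3 mL/hr × 0.6 hr = 9.78 mL → 9.78 mL × 5.834951 mcg/mL = 57.06583 mcg
Stage 3: 8.3 mL/hr × 3 hr = 24.9 mL → 24.9 mL × 5.834951 mcg/mL = 145.2903 mcg
Total = 614.4204 + 57.06583 + 145.2903 = 816.7765 mcg

817 mcg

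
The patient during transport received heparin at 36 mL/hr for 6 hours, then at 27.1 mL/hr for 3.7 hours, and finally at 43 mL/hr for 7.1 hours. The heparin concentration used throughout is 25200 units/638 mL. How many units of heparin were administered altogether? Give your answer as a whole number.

Concentration = 25200 units ÷ 638 mL = 39.49843 units/mL
Stage 1: 36 mL/hr × 6 hr = 216 mL → 216 mL × 39.49843 units/mL = 8531.661 units
Stage 2: 27.1 mL/hr × 3.7 hr = 100.27 mL → 100.27 mL × 39.49843 units/mL = 3960.508 units
Stage 3: 43 mL/hr × 7.1 hr = 305.3 mL → 305.3 mL × 39.49843 units/mL = 12058.87 units
Total = 8531.661 + 3960.508 + 12058.87 = 24551.04 units

24551 units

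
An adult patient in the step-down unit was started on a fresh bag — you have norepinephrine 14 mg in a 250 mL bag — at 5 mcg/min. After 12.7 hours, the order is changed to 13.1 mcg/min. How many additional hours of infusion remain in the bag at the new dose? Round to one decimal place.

13.0 hours

Initial rate:
5 mcg/min × 60 min/hr = 300 mcg/hr
Concentration = 14 mg ÷ 250 mL = 0.056 mg/mL = 56 mcg/mL
Rate = 300 mcg/hr ÷ 56 mcg/mL = 5.357143 mL/hr
Volume infused so far = 5.357143 mL/hr × 12.7 hr = 68.03571 mL
Volume remaining = 250 − 68.03571 = 181.9643 mL
New rate:
13.1 mcg/min × 60 min/hr = 786 mcg/hr
Rate = 786 mcg/hr ÷ 56 mcg/mL = 14.03571 mL/hr
Time remaining = 181.9643 mL ÷ 14.03571 mL/hr = 12.96438 hr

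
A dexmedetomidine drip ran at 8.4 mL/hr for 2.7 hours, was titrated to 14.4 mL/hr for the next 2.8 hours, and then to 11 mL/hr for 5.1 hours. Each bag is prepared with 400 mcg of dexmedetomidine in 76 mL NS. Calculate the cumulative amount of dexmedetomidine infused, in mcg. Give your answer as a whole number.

Concentration = 400 mcg ÷ 76 mL = 5.263158 mcg/mL
Stage 1: 8.4 mL/hr × 2.7 hr = 22.68 mL → 22.68 mL × 5.263158 mcg/mL = 119.3684 mcg
Stage 2: 14.4 mL/hr × 2.8 hr = 40.32 mL → 40.32 mL × 5.263158 mcg/mL = 212.2105 mcg
Stage 3: 11 mL/hr × 5.1 hr = 56.1 mL → 56.1 mL × 5.263158 mcg/mL = 295.2632 mcg
Total = 119.3684 + 212.2105 + 295.2632 = 626.8421 mcg

627 mcg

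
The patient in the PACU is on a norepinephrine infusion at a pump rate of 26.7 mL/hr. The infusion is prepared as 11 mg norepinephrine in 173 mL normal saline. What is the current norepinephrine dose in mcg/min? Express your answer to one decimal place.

28.3 mcg/min

Concentration = 11 mg ÷ 173 mL = 0.06358382 mg/mL = 63.58382 mcg/mL
Drug rate = 26.7 mL/hr × 63.58382 mcg/mL = 1697.688 mcg/hr
1697.688 mcg/hr ÷ 60 min/hr = 28.2948 mcg/min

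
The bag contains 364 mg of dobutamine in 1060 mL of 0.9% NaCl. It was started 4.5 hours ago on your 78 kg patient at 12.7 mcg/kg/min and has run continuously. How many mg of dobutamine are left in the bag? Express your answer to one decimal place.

Dose = 12.7 mcg/kg/min × 78 kg = 990.6 mcg/min
990.6 mcg/min × 60 min/hr = 59436 mcg/hr
Concentration = 364 mg ÷ 1060 mL = 0.3433962 mg/mL = 343.3962 mcg/mL
Rate = 59436 mcg/hr ÷ 343.3962 mcg/mL = 173.0829 mL/hr
Volume infused = 173.0829 mL/hr × 4.5 hr = 778.8729 mL
Volume remaining = 1060 − 778.8729 = 281.1271 mL
Drug remaining = 281.1271 mL × 343.3962 mcg/mL = 96538 mcg = 96.538 mg

96.5 mg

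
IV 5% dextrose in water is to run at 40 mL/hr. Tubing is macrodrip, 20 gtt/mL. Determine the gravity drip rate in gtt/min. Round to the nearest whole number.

40 mL/hr ÷ 60 min/hr = 0.6666667 mL/min
0.6666667 mL/min × 20 gtt/mL = 13.33333 gtt/min

13 gtt/min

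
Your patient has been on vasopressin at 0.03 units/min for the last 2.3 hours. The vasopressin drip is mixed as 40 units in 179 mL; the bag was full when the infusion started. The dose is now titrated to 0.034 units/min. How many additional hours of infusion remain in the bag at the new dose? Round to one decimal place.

17.6 hours

Initial rate:
0.03 units/min × 60 min/hr = 1.8 units/hr
Concentration = 40 units ÷ 179 mL = 0.2234637 units/mL
Rate = 1.8 units/hr ÷ 0.2234637 units/mL = 8.055 mL/hr
Volume infused so far = 8.055 mL/hr × 2.3 hr = 18.5265 mL
Volume remaining = 179 − 18.5265 = 160.4735 mL
New rate:
0.034 units/min × 60 min/hr = 2.04 units/hr
Rate = 2.04 units/hr ÷ 0.2234637 units/mL = 9.129 mL/hr
Time remaining = 160.4735 mL ÷ 9.129 mL/hr = 17.57843 hr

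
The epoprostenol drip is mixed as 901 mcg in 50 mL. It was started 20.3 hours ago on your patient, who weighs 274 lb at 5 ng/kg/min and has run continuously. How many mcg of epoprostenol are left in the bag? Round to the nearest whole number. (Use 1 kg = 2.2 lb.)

Weight = 274 lb ÷ 2.2 lb/kg = 124.5455 kg
Dose = 5 ng/kg/min × 124.5455 kg = 622.7273 ng/min
622.7273 ng/min × 60 min/hr = 37363.64 ng/hr
Concentration = 901 mcg ÷ 50 mL = 18.02 mcg/mL = 18020 ng/mL
Rate = 37363.64 ng/hr ÷ 18020 ng/mL = 2.073454 mL/hr
Volume infused = 2.073454 mL/hr × 20.3 hr = 42.09111 mL
Volume remaining = 50 − 42.09111 = 7.908889 mL
Drug remaining = 7.908889 mL × 18020 ng/mL = 142518.2 ng = 142.5182 mcg

143 mcg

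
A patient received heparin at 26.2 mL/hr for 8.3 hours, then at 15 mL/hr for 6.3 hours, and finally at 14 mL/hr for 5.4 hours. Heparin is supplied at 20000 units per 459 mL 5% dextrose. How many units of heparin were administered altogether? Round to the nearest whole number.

16887 units

Concentration = 20000 units ÷ 459 mL = 43.57298 units/mL
Stage 1: 26.2 mL/hr × 8.3 hr = 217.46 mL → 217.46 mL × 43.57298 units/mL = 9475.381 units
Stage 2: 15 mL/hr × 6.3 hr = 94.5 mL → 94.5 mL × 43.57298 units/mL = 4117.647 units
Stage 3: 14 mL/hr × 5.4 hr = 75.6 mL → 75.6 mL × 43.57298 units/mL = 3294.118 units
Total = 9475.381 + 4117.647 + 3294.118 = 16887.15 units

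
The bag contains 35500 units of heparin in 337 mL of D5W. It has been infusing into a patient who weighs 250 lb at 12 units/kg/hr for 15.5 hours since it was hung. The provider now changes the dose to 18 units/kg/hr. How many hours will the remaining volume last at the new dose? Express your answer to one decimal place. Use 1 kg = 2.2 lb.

7.0 hours

Initial rate:
Weight = 250 lb ÷ 2.2 lb/kg = 113.6364 kg
Dose = 12 units/kg/hr × 113.6364 kg = 1363.636 units/hr
Concentration = 35500 units ÷ 337 mL = 105.3412 units/mL
Rate = 1363.636 units/hr ÷ 105.3412 units/mL = 12.94494 mL/hr
Volume infused so far = 12.94494 mL/hr × 15.5 hr = 200.6466 mL
Volume remaining = 337 − 200.6466 = 136.3534 mL
New rate:
Dose = 18 units/kg/hr × 113.6364 kg = 2045.455 units/hr
Rate = 2045.455 units/hr ÷ 105.3412 units/mL = 19.41741 mL/hr
Time remaining = 136.3534 mL ÷ 19.41741 mL/hr = 7.022222 hr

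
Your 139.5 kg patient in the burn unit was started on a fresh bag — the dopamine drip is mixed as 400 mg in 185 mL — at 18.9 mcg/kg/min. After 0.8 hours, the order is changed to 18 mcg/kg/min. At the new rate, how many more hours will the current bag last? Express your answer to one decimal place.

Initial rate:
Dose = 18.9 mcg/kg/min × 139.5 kg = 2636.55 mcg/min
2636.55 mcg/min × 60 min/hr = 158193 mcg/hr
Concentration = 400 mg ÷ 185 mL = 2.162162 mg/mL = 2162.162 mcg/mL
Rate = 158193 mcg/hr ÷ 2162.162 mcg/mL = 73.16426 mL/hr
Volume infused so far = 73.16426 mL/hr × 0.8 hr = 58.53141 mL
Volume remaining = 185 − 58.53141 = 126.4686 mL
New rate:
Dose = 18 mcg/kg/min × 139.5 kg = 2511 mcg/min
2511 mcg/min × 60 min/hr = 150660 mcg/hr
Rate = 150660 mcg/hr ÷ 2162.162 mcg/mL = 69.68025 mL/hr
Time remaining = 126.4686 mL ÷ 69.68025 mL/hr = 1.814985 hr

1.8 hours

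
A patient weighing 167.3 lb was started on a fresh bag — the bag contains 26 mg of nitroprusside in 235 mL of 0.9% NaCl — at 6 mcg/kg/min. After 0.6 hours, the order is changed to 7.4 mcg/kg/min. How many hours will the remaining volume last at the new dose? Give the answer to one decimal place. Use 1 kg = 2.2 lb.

Initial rate:
Weight = 167.3 lb ÷ 2.2 lb/kg = 76.04545 kg
Dose = 6 mcg/kg/min × 76.04545 kg = 456.2727 mcg/min
456.2727 mcg/min × 60 min/hr = 27376.36 mcg/hr
Concentration = 26 mg ÷ 235 mL = 0.1106383 mg/mL = 110.6383 mcg/mL
Rate = 27376.36 mcg/hr ÷ 110.6383 mcg/mL = 247.4402 mL/hr
Volume infused so far = 247.4402 mL/hr × 0.6 hr = 148.4641 mL
Volume remaining = 235 − 148.4641 = 86.53587 mL
New rate:
Dose = 7.4 mcg/kg/min × 76.04545 kg = 562.7364 mcg/min
562.7364 mcg/min × 60 min/hr = 33764.18 mcg/hr
Rate = 33764.18 mcg/hr ÷ 110.6383 mcg/mL = 305.1763 mL/hr
Time remaining = 86.53587 mL ÷ 305.1763 mL/hr = 0.2835603 hr

0.3 hours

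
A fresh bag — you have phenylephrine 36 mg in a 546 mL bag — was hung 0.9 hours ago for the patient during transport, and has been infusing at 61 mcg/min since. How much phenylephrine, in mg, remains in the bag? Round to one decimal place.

61 mcg/min × 60 min/hr = 3660 mcg/hr
Concentration = 36 mg ÷ 546 mL = 0.06593407 mg/mL = 65.93407 mcg/mL
Rate = 3660 mcg/hr ÷ 65.93407 mcg/mL = 55.51 mL/hr
Volume infused = 55.51 mL/hr × 0.9 hr = 49.959 mL
Volume remaining = 546 − 49.959 = 496.041 mL
Drug remaining = 496.041 mL × 65.93407 mcg/mL = 32706 mcg = 32.706 mg

32.7 mg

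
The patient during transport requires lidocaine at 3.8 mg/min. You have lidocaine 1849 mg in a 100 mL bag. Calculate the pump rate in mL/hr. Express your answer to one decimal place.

3.8 mg/min × 60 min/hr = 228 mg/hr
Concentration = 1849 mg ÷ 100 mL = 18.49 mg/mL
Rate = 228 mg/hr ÷ 18.49 mg/mL = 12.33099 mL/hr

12.3 mL/hr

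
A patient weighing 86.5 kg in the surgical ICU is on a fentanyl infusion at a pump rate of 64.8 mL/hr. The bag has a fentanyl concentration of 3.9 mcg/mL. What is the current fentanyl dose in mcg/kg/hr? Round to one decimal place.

Drug rate = 64.8 mL/hr × 3.9 mcg/mL = 252.72 mcg/hr
252.72 mcg/hr ÷ 86.5 kg = 2.921618 mcg/kg/hr

2.9 mcg/kg/hr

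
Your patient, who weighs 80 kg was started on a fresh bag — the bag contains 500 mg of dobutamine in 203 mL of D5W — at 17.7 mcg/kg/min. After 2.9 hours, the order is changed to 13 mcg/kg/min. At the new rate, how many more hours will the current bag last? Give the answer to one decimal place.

Initial rate:
Dose = 17.7 mcg/kg/min × 80 kg = 1416 mcg/min
1416 mcg/min × 60 min/hr = 84960 mcg/hr
Concentration = 500 mg ÷ 203 mL = 2.463054 mg/mL = 2463.054 mcg/mL
Rate = 84960 mcg/hr ÷ 2463.054 mcg/mL = 34.49376 mL/hr
Volume infused so far = 34.49376 mL/hr × 2.9 hr = 100.0319 mL
Volume remaining = 203 − 100.0319 = 102.9681 mL
New rate:
Dose = 13 mcg/kg/min × 80 kg = 1040 mcg/min
1040 mcg/min × 60 min/hr = 62400 mcg/hr
Rate = 62400 mcg/hr ÷ 2463.054 mcg/mL = 25.3344 mL/hr
Time remaining = 102.9681 mL ÷ 25.3344 mL/hr = 4.064359 hr

4.1 hours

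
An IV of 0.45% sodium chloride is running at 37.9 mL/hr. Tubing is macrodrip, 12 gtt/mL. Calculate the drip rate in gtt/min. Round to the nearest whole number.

37.9 mL/hr ÷ 60 min/hr = 0.6316667 mL/min
0.6316667 mL/min × 12 gtt/mL = 7.58 gtt/min

8 gtt/min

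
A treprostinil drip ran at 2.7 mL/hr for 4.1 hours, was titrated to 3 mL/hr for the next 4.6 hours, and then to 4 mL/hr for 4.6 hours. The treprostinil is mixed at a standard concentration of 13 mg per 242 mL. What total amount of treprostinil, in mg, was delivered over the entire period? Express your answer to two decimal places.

2.32 mg

Concentration = 13 mg ÷ 242 mL = 0.05371901 mg/mL
Stage 1: 2.7 mL/hr × 4.1 hr = 11.07 mL → 11.07 mL × 0.05371901 mg/mL = 0.5946694 mg
Stage 2: 3 mL/hr × 4.6 hr = 13.8 mL → 13.8 mL × 0.05371901 mg/mL = 0.7413223 mg
Stage 3: 4 mL/hr × 4.6 hr = 18.4 mL → 18.4 mL × 0.05371901 mg/mL = 0.9884298 mg
Total = 0.5946694 + 0.7413223 + 0.9884298 = 2.324421 mg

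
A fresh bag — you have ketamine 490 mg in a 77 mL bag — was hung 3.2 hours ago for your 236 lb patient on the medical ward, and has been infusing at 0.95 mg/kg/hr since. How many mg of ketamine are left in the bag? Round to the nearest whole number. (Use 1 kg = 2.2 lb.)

164 mg

Weight = 236 lb ÷ 2.2 lb/kg = 107.2727 kg
Dose = 0.95 mg/kg/hr × 107.2727 kg = 101.9091 mg/hr
Concentration = 490 mg ÷ 77 mL = 6.363636 mg/mL
Rate = 101.9091 mg/hr ÷ 6.363636 mg/mL = 16.01429 mL/hr
Volume infused = 16.01429 mL/hr × 3.2 hr = 51.24571 mL
Volume remaining = 77 − 51.24571 = 25.75429 mL
Drug remaining = 25.75429 mL × 6.363636 mg/mL = 163.8909 mg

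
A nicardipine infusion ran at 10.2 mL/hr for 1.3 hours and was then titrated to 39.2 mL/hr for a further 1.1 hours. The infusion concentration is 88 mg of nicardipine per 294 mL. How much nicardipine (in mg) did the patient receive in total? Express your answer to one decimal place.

Concentration = 88 mg ÷ 294 mL = 0.2993197 mg/mL
Stage 1: 10.2 mL/hr × 1.3 hr = 13.26 mL → 13.26 mL × 0.2993197 mg/mL = 3.96898 mg
Stage 2: 39.2 mL/hr × 1.1 hr = 43.12 mL → 43.12 mL × 0.2993197 mg/mL = 12.90667 mg
Total = 3.96898 + 12.90667 = 16.87565 mg

16.9 mg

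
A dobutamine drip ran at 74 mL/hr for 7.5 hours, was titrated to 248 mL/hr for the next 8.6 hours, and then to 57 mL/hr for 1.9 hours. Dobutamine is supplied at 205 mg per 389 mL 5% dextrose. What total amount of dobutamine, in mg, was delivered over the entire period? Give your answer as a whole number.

1474 mg

Concentration = 205 mg ÷ 389 mL = 0.5269923 mg/mL
Stage 1: 74 mL/hr × 7.5 hr = 555 mL → 555 mL × 0.5269923 mg/mL = 292.4807 mg
Stage 2: 248 mL/hr × 8.6 hr = 2132.8 mL → 2132.8 mL × 0.5269923 mg/mL = 1123.969 mg
Stage 3: 57 mL/hr × 1.9 hr = 108.3 mL → 108.3 mL × 0.5269923 mg/mL = 57.07326 mg
Total = 292.4807 + 1123.969 + 57.07326 = 1473.523 mg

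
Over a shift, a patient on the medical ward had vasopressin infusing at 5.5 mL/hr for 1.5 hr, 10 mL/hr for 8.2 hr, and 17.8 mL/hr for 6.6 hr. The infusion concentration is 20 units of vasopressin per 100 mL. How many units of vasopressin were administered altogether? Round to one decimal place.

Concentration = 20 units ÷ 100 mL = 0.2 units/mL
Stage 1: 5.5 mL/hr × 1.5 hr = 8.25 mL → 8.25 mL × 0.2 units/mL = 1.65 units
Stage 2: 10 mL/hr × 8.2 hr = 82 mL → 82 mL × 0.2 units/mL = 16.4 units
Stage 3: 17.8 mL/hr × 6.6 hr = 117.48 mL → 117.48 mL × 0.2 units/mL = 23.496 units
Total = 1.65 + 16.4 + 23.496 = 41.546 units

41.5 units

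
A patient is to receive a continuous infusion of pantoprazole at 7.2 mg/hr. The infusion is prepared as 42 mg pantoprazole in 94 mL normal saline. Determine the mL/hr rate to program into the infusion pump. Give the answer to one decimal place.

16.1 mL/hr

Concentration = 42 mg ÷ 94 mL = 0.4468085 mg/mL
Rate = 7.2 mg/hr ÷ 0.4468085 mg/mL = 16.11429 mL/hr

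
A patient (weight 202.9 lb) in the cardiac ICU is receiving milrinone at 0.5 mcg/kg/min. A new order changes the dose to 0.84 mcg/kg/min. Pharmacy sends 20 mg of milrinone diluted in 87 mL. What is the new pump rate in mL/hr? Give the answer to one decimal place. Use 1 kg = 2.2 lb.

20.2 mL/hr

Weight = 202.9 lb ÷ 2.2 lb/kg = 92.22727 kg
Dose = 0.84 mcg/kg/min × 92.22727 kg = 77.47091 mcg/min
77.47091 mcg/min × 60 min/hr = 4648.255 mcg/hr
Concentration = 20 mg ÷ 87 mL = 0.2298851 mg/mL = 229.8851 mcg/mL
Rate = 4648.255 mcg/hr ÷ 229.8851 mcg/mL = 20.21991 mL/hr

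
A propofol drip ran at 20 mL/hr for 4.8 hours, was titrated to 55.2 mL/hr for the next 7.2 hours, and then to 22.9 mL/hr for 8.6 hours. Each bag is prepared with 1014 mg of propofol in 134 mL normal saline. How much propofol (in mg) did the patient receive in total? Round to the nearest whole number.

5224 mg

Concentration = 1014 mg ÷ 134 mL = 7.567164 mg/mL
Stage 1: 20 mL/hr × 4.8 hr = 96 mL → 96 mL × 7.567164 mg/mL = 726.4478 mg
Stage 2: 55.2 mL/hr × 7.2 hr = 397.44 mL → 397.44 mL × 7.567164 mg/mL = 3007.494 mg
Stage 3: 22.9 mL/hr × 8.6 hr = 196.94 mL → 196.94 mL × 7.567164 mg/mL = 1490.277 mg
Total = 726.4478 + 3007.494 + 1490.277 = 5224.219 mg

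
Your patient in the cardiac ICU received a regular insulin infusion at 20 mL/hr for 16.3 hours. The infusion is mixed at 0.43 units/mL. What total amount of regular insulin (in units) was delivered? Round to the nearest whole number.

Drug rate = 20 mL/hr × 0.43 units/mL = 8.6 units/hr
Total = 8.6 units/hr × 16.3 hr = 140.18 units

140 units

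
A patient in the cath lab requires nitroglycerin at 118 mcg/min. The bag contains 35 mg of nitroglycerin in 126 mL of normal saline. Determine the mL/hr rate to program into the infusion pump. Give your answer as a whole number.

118 mcg/min × 60 min/hr = 7080 mcg/hr
Concentration = 35 mg ÷ 126 mL = 0.2777778 mg/mL = 277.7778 mcg/mL
Rate = 7080 mcg/hr ÷ 277.7778 mcg/mL = 25.488 mL/hr

25 mL/hr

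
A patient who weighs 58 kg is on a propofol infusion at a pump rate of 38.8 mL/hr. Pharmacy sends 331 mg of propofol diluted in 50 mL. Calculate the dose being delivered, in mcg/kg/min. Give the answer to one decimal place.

73.8 mcg/kg/min

Concentration = 331 mg ÷ 50 mL = 6.62 mg/mL = 6620 mcg/mL
Drug rate = 38.8 mL/hr × 6620 mcg/mL = 256856 mcg/hr
256856 mcg/hr ÷ 60 min/hr = 4280.933 mcg/min
4280.933 mcg/min ÷ 58 kg = 73.8092 mcg/kg/min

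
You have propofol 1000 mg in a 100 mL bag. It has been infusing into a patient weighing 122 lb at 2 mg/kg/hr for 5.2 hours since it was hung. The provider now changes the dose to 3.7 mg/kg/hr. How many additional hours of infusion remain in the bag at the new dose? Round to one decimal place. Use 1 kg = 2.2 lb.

2.1 hours

Initial rate:
Weight = 122 lb ÷ 2.2 lb/kg = 55.45455 kg
Dose = 2 mg/kg/hr × 55.45455 kg = 110.9091 mg/hr
Concentration = 1000 mg ÷ 100 mL = 10 mg/mL
Rate = 110.9091 mg/hr ÷ 10 mg/mL = 11.09091 mL/hr
Volume infused so far = 11.09091 mL/hr × 5.2 hr = 57.67273 mL
Volume remaining = 100 − 57.67273 = 42.32727 mL
New rate:
Dose = 3.7 mg/kg/hr × 55.45455 kg = 205.1818 mg/hr
Rate = 205.1818 mg/hr ÷ 10 mg/mL = 20.51818 mL/hr
Time remaining = 42.32727 mL ÷ 20.51818 mL/hr = 2.062915 hr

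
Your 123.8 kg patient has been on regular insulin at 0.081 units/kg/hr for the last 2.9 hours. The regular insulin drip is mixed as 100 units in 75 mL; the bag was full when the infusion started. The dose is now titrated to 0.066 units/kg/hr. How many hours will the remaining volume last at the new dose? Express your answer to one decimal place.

8.7 hours

Initial rate:
Dose = 0.081 units/kg/hr × 123.8 kg = 10.0278 units/hr
Concentration = 100 units ÷ 75 mL = 1.333333 units/mL
Rate = 10.0278 units/hr ÷ 1.333333 units/mL = 7.52085 mL/hr
Volume infused so far = 7.52085 mL/hr × 2.9 hr = 21.81047 mL
Volume remaining = 75 − 21.81047 = 53.18953 mL
New rate:
Dose = 0.066 units/kg/hr × 123.8 kg = 8.1708 units/hr
Rate = 8.1708 units/hr ÷ 1.333333 units/mL = 6.1281 mL/hr
Time remaining = 53.18953 mL ÷ 6.1281 mL/hr = 8.679613 hr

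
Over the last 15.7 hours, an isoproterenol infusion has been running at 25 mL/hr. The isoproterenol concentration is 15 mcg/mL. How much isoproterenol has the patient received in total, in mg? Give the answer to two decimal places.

Drug rate = 25 mL/hr × 15 mcg/mL = 375 mcg/hr
Total = 375 mcg/hr × 15.7 hr = 5887.5 mcg = 5.8875 mg

5.89 mg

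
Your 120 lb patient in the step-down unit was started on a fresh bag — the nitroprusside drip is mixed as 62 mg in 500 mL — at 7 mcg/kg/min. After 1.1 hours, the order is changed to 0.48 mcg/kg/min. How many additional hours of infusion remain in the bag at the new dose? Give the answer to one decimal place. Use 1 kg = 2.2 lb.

Initial rate:
Weight = 120 lb ÷ 2.2 lb/kg = 54.54545 kg
Dose = 7 mcg/kg/min × 54.54545 kg = 381.8182 mcg/min
381.8182 mcg/min × 60 min/hr = 22909.09 mcg/hr
Concentration = 62 mg ÷ 500 mL = 0.124 mg/mL = 124 mcg/mL
Rate = 22909.09 mcg/hr ÷ 124 mcg/mL = 184.7507 mL/hr
Volume infused so far = 184.7507 mL/hr × 1.1 hr = 203.2258 mL
Volume remaining = 500 − 203.2258 = 296.7742 mL
New rate:
Dose = 0.48 mcg/kg/min × 54.54545 kg = 26.18182 mcg/min
26.18182 mcg/min × 60 min/hr = 1570.909 mcg/hr
Rate = 1570.909 mcg/hr ÷ 124 mcg/mL = 12.66862 mL/hr
Time remaining = 296.7742 mL ÷ 12.66862 mL/hr = 23.42593 hr

23.4 hours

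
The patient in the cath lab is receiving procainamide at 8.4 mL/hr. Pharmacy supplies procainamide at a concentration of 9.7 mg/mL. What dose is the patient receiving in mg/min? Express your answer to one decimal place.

Drug rate = 8.4 mL/hr × 9.7 mg/mL = 81.48 mg/hr
81.48 mg/hr ÷ 60 min/hr = 1.358 mg/min

1.4 mg/min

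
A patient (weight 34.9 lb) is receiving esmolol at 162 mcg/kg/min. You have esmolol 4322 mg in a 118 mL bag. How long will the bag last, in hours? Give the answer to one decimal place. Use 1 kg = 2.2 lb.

28.0 hours

Weight = 34.9 lb ÷ 2.2 lb/kg = 15.86364 kg
Dose = 162 mcg/kg/min × 15.86364 kg = 2569.909 mcg/min
2569.909 mcg/min × 60 min/hr = 154194.5 mcg/hr
Concentration = 4322 mg ÷ 118 mL = 36.62712 mg/mL = 36627.12 mcg/mL
Rate = 154194.5 mcg/hr ÷ 36627.12 mcg/mL = 4.209846 mL/hr
Duration = 118 mL ÷ 4.209846 mL/hr = 28.02953 hr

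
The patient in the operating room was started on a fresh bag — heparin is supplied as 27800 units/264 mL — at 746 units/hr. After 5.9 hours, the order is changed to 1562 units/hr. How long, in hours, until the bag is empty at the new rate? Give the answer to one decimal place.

15.0 hours

Initial rate:
Concentration = 27800 units ÷ 264 mL = 105.303 units/mL
Rate = 746 units/hr ÷ 105.303 units/mL = 7.084317 mL/hr
Volume infused so far = 7.084317 mL/hr × 5.9 hr = 41.79747 mL
Volume remaining = 264 − 41.79747 = 222.2025 mL
New rate:
Rate = 1562 units/hr ÷ 105.303 units/mL = 14.83338 mL/hr
Time remaining = 222.2025 mL ÷ 14.83338 mL/hr = 14.9799 hr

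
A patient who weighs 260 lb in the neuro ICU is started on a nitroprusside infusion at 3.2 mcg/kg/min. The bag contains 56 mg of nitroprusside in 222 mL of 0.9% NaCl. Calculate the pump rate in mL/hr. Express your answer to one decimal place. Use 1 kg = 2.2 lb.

90.0 mL/hr

Weight = 260 lb ÷ 2.2 lb/kg = 118.1818 kg
Dose = 3.2 mcg/kg/min × 118.1818 kg = 378.1818 mcg/min
378.1818 mcg/min × 60 min/hr = 22690.91 mcg/hr
Concentration = 56 mg ÷ 222 mL = 0.2522523 mg/mL = 252.2523 mcg/mL
Rate = 22690.91 mcg/hr ÷ 252.2523 mcg/mL = 89.95325 mL/hr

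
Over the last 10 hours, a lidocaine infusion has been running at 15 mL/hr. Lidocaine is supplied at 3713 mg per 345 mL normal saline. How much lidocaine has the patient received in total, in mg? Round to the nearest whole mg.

Concentration = 3713 mg ÷ 345 mL = 10.76232 mg/mL
Drug rate = 15 mL/hr × 10.76232 mg/mL = 161.4348 mg/hr
Total = 161.4348 mg/hr × 10 hr = 1614.348 mg

1614 mg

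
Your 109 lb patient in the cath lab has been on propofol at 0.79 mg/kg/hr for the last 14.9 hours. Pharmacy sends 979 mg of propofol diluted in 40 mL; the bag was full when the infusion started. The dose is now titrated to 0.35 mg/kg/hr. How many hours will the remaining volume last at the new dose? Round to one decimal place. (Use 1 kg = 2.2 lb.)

22.8 hours

Initial rate:
Weight = 109 lb ÷ 2.2 lb/kg = 49.54545 kg
Dose = 0.79 mg/kg/hr × 49.54545 kg = 39.14091 mg/hr
Concentration = 979 mg ÷ 40 mL = 24.475 mg/mL
Rate = 39.14091 mg/hr ÷ 24.475 mg/mL = 1.59922 mL/hr
Volume infused so far = 1.59922 mL/hr × 14.9 hr = 23.82838 mL
Volume remaining = 40 − 23.82838 = 16.17162 mL
New rate:
Dose = 0.35 mg/kg/hr × 49.54545 kg = 17.34091 mg/hr
Rate = 17.34091 mg/hr ÷ 24.475 mg/mL = 0.7085152 mL/hr
Time remaining = 16.17162 mL ÷ 0.7085152 mL/hr = 22.82467 hr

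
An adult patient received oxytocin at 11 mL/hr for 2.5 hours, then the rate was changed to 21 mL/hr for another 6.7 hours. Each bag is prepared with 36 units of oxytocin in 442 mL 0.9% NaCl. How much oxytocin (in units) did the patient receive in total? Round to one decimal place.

Concentration = 36 units ÷ 442 mL = 0.08144796 units/mL
Stage 1: 11 mL/hr × 2.5 hr = 27.5 mL → 27.5 mL × 0.08144796 units/mL = 2.239819 units
Stage 2: 21 mL/hr × 6.7 hr = 140.7 mL → 140.7 mL × 0.08144796 units/mL = 11.45973 units
Total = 2.239819 + 11.45973 = 13.69955 units

13.7 units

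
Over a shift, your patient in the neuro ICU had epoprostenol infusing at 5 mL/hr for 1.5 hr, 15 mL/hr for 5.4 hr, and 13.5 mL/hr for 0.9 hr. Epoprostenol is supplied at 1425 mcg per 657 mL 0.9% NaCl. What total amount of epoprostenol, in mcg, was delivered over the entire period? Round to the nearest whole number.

218 mcg

Concentration = 1425 mcg ÷ 657 mL = 2.16895 mcg/mL
Stage 1: 5 mL/hr × 1.5 hr = 7.5 mL → 7.5 mL × 2.16895 mcg/mL = 16.26712 mcg
Stage 2: 15 mL/hr × 5.4 hr = 81 mL → 81 mL × 2.16895 mcg/mL = 175.6849 mcg
Stage 3: 13.5 mL/hr × 0.9 hr = 12.15 mL → 12.15 mL × 2.16895 mcg/mL = 26.35274 mcg
Total = 16.26712 + 175.6849 + 26.35274 = 218.3048 mcg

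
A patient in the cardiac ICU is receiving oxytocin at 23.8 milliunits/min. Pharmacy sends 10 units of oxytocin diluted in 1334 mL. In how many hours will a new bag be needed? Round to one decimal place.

23.8 milliunits/min × 60 min/hr = 1428 milliunits/hr
Concentration = 10 units ÷ 1334 mL = 0.007496252 units/mL = 7.496252 milliunits/mL
Rate = 1428 milliunits/hr ÷ 7.496252 milliunits/mL = 190.4952 mL/hr
Duration = 1334 mL ÷ 190.4952 mL/hr = 7.002801 hr

7.0 hours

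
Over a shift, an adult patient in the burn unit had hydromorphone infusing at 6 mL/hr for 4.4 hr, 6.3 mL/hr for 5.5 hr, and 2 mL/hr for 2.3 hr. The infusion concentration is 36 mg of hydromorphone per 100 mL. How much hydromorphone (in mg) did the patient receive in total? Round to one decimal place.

Concentration = 36 mg ÷ 100 mL = 0.36 mg/mL
Stage 1: 6 mL/hr × 4.4 hr = 26.4 mL → 26.4 mL × 0.36 mg/mL = 9.504 mg
Stage 2: 6.3 mL/hr × 5.5 hr = 34.65 mL → 34.65 mL × 0.36 mg/mL = 12.474 mg
Stage 3: 2 mL/hr × 2.3 hr = 4.6 mL → 4.6 mL × 0.36 mg/mL = 1.656 mg
Total = 9.504 + 12.474 + 1.656 = 23.634 mg

23.6 mg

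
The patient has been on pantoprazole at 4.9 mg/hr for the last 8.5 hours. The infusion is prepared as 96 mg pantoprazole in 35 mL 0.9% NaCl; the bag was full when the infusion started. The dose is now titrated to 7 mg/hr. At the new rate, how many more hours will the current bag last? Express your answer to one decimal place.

7.8 hours

Initial rate:
Concentration = 96 mg ÷ 35 mL = 2.742857 mg/mL
Rate = 4.9 mg/hr ÷ 2.742857 mg/mL = 1.786458 mL/hr
Volume infused so far = 1.786458 mL/hr × 8.5 hr = 15.1849 mL
Volume remaining = 35 − 15.1849 = 19.8151 mL
New rate:
Rate = 7 mg/hr ÷ 2.742857 mg/mL = 2.552083 mL/hr
Time remaining = 19.8151 mL ÷ 2.552083 mL/hr = 7.764286 hr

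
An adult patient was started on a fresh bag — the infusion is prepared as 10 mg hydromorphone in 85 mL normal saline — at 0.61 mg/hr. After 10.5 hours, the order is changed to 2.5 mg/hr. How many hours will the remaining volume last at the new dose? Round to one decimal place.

Initial rate:
Concentration = 10 mg ÷ 85 mL = 0.1176471 mg/mL
Rate = 0.61 mg/hr ÷ 0.1176471 mg/mL = 5.185 mL/hr
Volume infused so far = 5.185 mL/hr × 10.5 hr = 54.4425 mL
Volume remaining = 85 − 54.4425 = 30.5575 mL
New rate:
Rate = 2.5 mg/hr ÷ 0.1176471 mg/mL = 21.25 mL/hr
Time remaining = 30.5575 mL ÷ 21.25 mL/hr = 1.438 hr

1.4 hours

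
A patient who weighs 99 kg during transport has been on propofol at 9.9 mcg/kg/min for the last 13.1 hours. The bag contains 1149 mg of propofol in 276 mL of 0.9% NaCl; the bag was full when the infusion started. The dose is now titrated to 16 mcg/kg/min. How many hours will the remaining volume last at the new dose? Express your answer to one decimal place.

Initial rate:
Dose = 9.9 mcg/kg/min × 99 kg = 980.1 mcg/min
980.1 mcg/min × 60 min/hr = 58806 mcg/hr
Concentration = 1149 mg ÷ 276 mL = 4.163043 mg/mL = 4163.043 mcg/mL
Rate = 58806 mcg/hr ÷ 4163.043 mcg/mL = 14.12572 mL/hr
Volume infused so far = 14.12572 mL/hr × 13.1 hr = 185.047 mL
Volume remaining = 276 − 185.047 = 90.95303 mL
New rate:
Dose = 16 mcg/kg/min × 99 kg = 1584 mcg/min
1584 mcg/min × 60 min/hr = 95040 mcg/hr
Rate = 95040 mcg/hr ÷ 4163.043 mcg/mL = 22.82945 mL/hr
Time remaining = 90.95303 mL ÷ 22.82945 mL/hr = 3.984021 hr

4.0 hours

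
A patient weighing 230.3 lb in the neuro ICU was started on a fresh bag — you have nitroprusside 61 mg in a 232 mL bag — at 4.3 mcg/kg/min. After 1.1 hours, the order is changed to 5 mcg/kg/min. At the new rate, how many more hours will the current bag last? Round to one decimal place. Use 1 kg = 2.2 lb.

1.0 hours

Initial rate:
Weight = 230.3 lb ÷ 2.2 lb/kg = 104.6818 kg
Dose = 4.3 mcg/kg/min × 104.6818 kg = 450.1318 mcg/min
450.1318 mcg/min × 60 min/hr = 27007.91 mcg/hr
Concentration = 61 mg ÷ 232 mL = 0.262931 mg/mL = 262.931 mcg/mL
Rate = 27007.91 mcg/hr ÷ 262.931 mcg/mL = 102.7186 mL/hr
Volume infused so far = 102.7186 mL/hr × 1.1 hr = 112.9905 mL
Volume remaining = 232 − 112.9905 = 119.0095 mL
New rate:
Dose = 5 mcg/kg/min × 104.6818 kg = 523.4091 mcg/min
523.4091 mcg/min × 60 min/hr = 31404.55 mcg/hr
Rate = 31404.55 mcg/hr ÷ 262.931 mcg/mL = 119.4402 mL/hr
Time remaining = 119.0095 mL ÷ 119.4402 mL/hr = 0.996394 hr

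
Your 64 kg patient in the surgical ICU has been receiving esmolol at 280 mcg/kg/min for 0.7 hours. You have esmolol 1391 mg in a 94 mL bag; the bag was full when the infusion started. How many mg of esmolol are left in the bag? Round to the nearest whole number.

638 mg

Dose = 280 mcg/kg/min × 64 kg = 17920 mcg/min
17920 mcg/min × 60 min/hr = 1075200 mcg/hr
Concentration = 1391 mg ÷ 94 mL = 14.79787 mg/mL = 14797.87 mcg/mL
Rate = 1075200 mcg/hr ÷ 14797.87 mcg/mL = 72.65909 mL/hr
Volume infused = 72.65909 mL/hr × 0.7 hr = 50.86137 mL
Volume remaining = 94 − 50.86137 = 43.13863 mL
Drug remaining = 43.13863 mL × 14797.87 mcg/mL = 638360 mcg = 638.36 mg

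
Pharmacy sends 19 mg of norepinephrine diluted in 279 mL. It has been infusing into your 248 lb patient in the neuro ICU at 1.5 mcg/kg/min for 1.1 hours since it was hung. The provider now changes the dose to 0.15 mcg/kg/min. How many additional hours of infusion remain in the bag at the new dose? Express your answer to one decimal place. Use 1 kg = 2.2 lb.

7.7 hours

Initial rate:
Weight = 248 lb ÷ 2.2 lb/kg = 112.7273 kg
Dose = 1.5 mcg/kg/min × 112.7273 kg = 169.0909 mcg/min
169.0909 mcg/min × 60 min/hr = 10145.45 mcg/hr
Concentration = 19 mg ÷ 279 mL = 0.06810036 mg/mL = 68.10036 mcg/mL
Rate = 10145.45 mcg/hr ÷ 68.10036 mcg/mL = 148.978 mL/hr
Volume infused so far = 148.978 mL/hr × 1.1 hr = 163.8758 mL
Volume remaining = 279 − 163.8758 = 115.1242 mL
New rate:
Dose = 0.15 mcg/kg/min × 112.7273 kg = 16.90909 mcg/min
16.90909 mcg/min × 60 min/hr = 1014.545 mcg/hr
Rate = 1014.545 mcg/hr ÷ 68.10036 mcg/mL = 14.8978 mL/hr
Time remaining = 115.1242 mL ÷ 14.8978 mL/hr = 7.727599 hr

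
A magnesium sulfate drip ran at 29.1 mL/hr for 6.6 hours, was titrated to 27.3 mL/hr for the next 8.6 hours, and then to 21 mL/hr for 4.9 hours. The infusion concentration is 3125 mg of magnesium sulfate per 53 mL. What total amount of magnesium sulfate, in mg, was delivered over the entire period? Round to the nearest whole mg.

Concentration = 3125 mg ÷ 53 mL = 58.96226 mg/mL
Stage 1: 29.1 mL/hr × 6.6 hr = 192.06 mL → 192.06 mL × 58.96226 mg/mL = 11324.29 mg
Stage 2: 27.3 mL/hr × 8.6 hr = 234.78 mL → 234.78 mL × 58.96226 mg/mL = 13843.16 mg
Stage 3: 21 mL/hr × 4.9 hr = 102.9 mL → 102.9 mL × 58.96226 mg/mL = 6067.217 mg
Total = 11324.29 + 13843.16 + 6067.217 = 31234.67 mg

31235 mg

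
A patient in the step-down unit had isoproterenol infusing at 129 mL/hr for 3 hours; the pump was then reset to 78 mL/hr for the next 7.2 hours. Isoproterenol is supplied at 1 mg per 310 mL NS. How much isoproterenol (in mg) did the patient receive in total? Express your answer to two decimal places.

3.06 mg

Concentration = 1 mg ÷ 310 mL = 0.003225806 mg/mL
Stage 1: 129 mL/hr × 3 hr = 387 mL → 387 mL × 0.003225806 mg/mL = 1.248387 mg
Stage 2: 78 mL/hr × 7.2 hr = 561.6 mL → 561.6 mL × 0.003225806 mg/mL = 1.811613 mg
Total = 1.248387 + 1.811613 = 3.06 mg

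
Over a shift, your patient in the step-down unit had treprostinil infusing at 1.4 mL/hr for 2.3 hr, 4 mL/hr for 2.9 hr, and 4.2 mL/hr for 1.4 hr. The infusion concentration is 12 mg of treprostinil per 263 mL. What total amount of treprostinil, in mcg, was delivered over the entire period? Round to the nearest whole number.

944 mcg

Concentration = 12 mg ÷ 263 mL = 0.04562738 mg/mL
Stage 1: 1.4 mL/hr × 2.3 hr = 3.22 mL → 3.22 mL × 0.04562738 mg/mL = 0.1469202 mg
Stage 2: 4 mL/hr × 2.9 hr = 11.6 mL → 11.6 mL × 0.04562738 mg/mL = 0.5292776 mg
Stage 3: 4.2 mL/hr × 1.4 hr = 5.88 mL → 5.88 mL × 0.04562738 mg/mL = 0.268289 mg
Total = 0.1469202 + 0.5292776 + 0.268289 = 0.9444867 mg = 944.4867 mcg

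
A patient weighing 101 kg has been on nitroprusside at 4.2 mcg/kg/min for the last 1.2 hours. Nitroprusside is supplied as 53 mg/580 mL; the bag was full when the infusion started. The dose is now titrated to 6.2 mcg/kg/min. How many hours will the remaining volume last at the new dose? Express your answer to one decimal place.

Initial rate:
Dose = 4.2 mcg/kg/min × 101 kg = 424.2 mcg/min
424.2 mcg/min × 60 min/hr = 25452 mcg/hr
Concentration = 53 mg ÷ 580 mL = 0.09137931 mg/mL = 91.37931 mcg/mL
Rate = 25452 mcg/hr ÷ 91.37931 mcg/mL = 278.5313 mL/hr
Volume infused so far = 278.5313 mL/hr × 1.2 hr = 334.2376 mL
Volume remaining = 580 − 334.2376 = 245.7624 mL
New rate:
Dose = 6.2 mcg/kg/min × 101 kg = 626.2 mcg/min
626.2 mcg/min × 60 min/hr = 37572 mcg/hr
Rate = 37572 mcg/hr ÷ 91.37931 mcg/mL = 411.1653 mL/hr
Time remaining = 245.7624 mL ÷ 411.1653 mL/hr = 0.5977217 hr

0.6 hours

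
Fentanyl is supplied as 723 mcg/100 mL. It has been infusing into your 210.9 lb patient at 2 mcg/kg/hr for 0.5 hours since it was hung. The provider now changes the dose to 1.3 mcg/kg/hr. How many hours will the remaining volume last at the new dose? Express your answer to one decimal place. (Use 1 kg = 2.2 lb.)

5.0 hours

Initial rate:
Weight = 210.9 lb ÷ 2.2 lb/kg = 95.86364 kg
Dose = 2 mcg/kg/hr × 95.86364 kg = 191.7273 mcg/hr
Concentration = 723 mcg ÷ 100 mL = 7.23 mcg/mL
Rate = 191.7273 mcg/hr ÷ 7.23 mcg/mL = 26.51829 mL/hr
Volume infused so far = 26.51829 mL/hr × 0.5 hr = 13.25915 mL
Volume remaining = 100 − 13.25915 = 86.74085 mL
New rate:
Dose = 1.3 mcg/kg/hr × 95.86364 kg = 124.6227 mcg/hr
Rate = 124.6227 mcg/hr ÷ 7.23 mcg/mL = 17.23689 mL/hr
Time remaining = 86.74085 mL ÷ 17.23689 mL/hr = 5.032279 hr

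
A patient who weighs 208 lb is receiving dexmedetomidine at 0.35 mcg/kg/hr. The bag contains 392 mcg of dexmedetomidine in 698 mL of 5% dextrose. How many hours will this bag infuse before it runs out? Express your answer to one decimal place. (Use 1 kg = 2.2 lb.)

11.8 hours

Weight = 208 lb ÷ 2.2 lb/kg = 94.54545 kg
Dose = 0.35 mcg/kg/hr × 94.54545 kg = 33.09091 mcg/hr
Concentration = 392 mcg ÷ 698 mL = 0.5616046 mcg/mL
Rate = 33.09091 mcg/hr ÷ 0.5616046 mcg/mL = 58.92208 mL/hr
Duration = 698 mL ÷ 58.92208 mL/hr = 11.84615 hr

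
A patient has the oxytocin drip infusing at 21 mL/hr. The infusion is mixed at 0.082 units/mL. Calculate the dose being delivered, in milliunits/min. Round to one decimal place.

28.7 milliunits/min

Concentration = 0.082 units/mL = 82 milliunits/mL
Drug rate = 21 mL/hr × 82 milliunits/mL = 1722 milliunits/hr
1722 milliunits/hr ÷ 60 min/hr = 28.7 milliunits/min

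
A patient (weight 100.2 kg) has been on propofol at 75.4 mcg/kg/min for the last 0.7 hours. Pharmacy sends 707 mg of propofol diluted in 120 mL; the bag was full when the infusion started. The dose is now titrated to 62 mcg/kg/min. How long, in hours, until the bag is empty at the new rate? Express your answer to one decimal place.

1.0 hours

Initial rate:
Dose = 75.4 mcg/kg/min × 100.2 kg = 7555.08 mcg/min
7555.08 mcg/min × 60 min/hr = 453304.8 mcg/hr
Concentration = 707 mg ÷ 120 mL = 5.891667 mg/mL = 5891.667 mcg/mL
Rate = 453304.8 mcg/hr ÷ 5891.667 mcg/mL = 76.93999 mL/hr
Volume infused so far = 76.93999 mL/hr × 0.7 hr = 53.858 mL
Volume remaining = 120 − 53.858 = 66.142 mL
New rate:
Dose = 62 mcg/kg/min × 100.2 kg = 6212.4 mcg/min
6212.4 mcg/min × 60 min/hr = 372744 mcg/hr
Rate = 372744 mcg/hr ÷ 5891.667 mcg/mL = 63.26631 mL/hr
Time remaining = 66.142 mL ÷ 63.26631 mL/hr = 1.045454 hr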